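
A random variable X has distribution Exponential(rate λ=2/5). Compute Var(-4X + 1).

For X ~ Exponential(rate λ=2/5):
Var(X) = \frac{25}{4}
Var(-4X + 1) = (-4)² × Var(X) = 16 × \frac{25}{4} = 100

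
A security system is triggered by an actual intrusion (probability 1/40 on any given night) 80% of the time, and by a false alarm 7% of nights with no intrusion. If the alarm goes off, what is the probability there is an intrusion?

Let D = the rare event, + = positive/flagged.
P(D) = 1/40
P(+|D) = 80/100 = 4/5
P(+|D') = 7/100
P(+) = P(+|D)P(D) + P(+|D')P(D')
     = \frac{4}{5} × \frac{1}{40} + \frac{7}{100} × \frac{39}{40}
     = \frac{353}{4000}
P(D|+) = P(+|D)P(D)/P(+) = \frac{80}{353}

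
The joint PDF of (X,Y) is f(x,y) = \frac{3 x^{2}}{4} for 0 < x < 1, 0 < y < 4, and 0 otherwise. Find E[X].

f_X(x) = ∫_0^4 \frac{3 x^{2}}{4} dy = 3 x^{2}
E[X] = ∫_0^1 x × (3 x^{2}) dx = \frac{3}{4}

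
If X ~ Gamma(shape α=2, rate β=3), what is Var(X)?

For X ~ Gamma(shape α=2, rate β=3):
Var(X) = \frac{2}{9}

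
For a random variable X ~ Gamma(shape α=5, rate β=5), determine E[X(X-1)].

E[X(X-1)] = E[X² - X] = E[X²] - E[X]
E[X] = 1
E[X²] = Var(X) + (E[X])² = \frac{1}{5} + (1)² = \frac{6}{5}
E[X(X-1)] = \frac{6}{5} - 1 = \frac{1}{5}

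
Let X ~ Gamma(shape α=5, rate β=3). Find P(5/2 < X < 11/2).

P(5/2 < X < 11/2) = ∫_{5/2}^{11/2} f(x) dx
where f(x) = \frac{81 x^{4} e^{- 3 x}}{8}
= \frac{-510803 + 30563 e^{9}}{128 e^{\frac{33}{2}}}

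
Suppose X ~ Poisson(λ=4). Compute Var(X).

For X ~ Poisson(λ=4):
Var(X) = 4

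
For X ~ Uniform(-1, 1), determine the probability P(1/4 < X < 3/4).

P(1/4 < X < 3/4) = ∫_{1/4}^{3/4} f(x) dx
where f(x) = \frac{1}{2}
= \frac{1}{4}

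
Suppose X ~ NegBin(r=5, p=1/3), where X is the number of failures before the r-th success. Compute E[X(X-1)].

E[X(X-1)] = E[X² - X] = E[X²] - E[X]
E[X] = 10
E[X²] = Var(X) + (E[X])² = 30 + (10)² = 130
E[X(X-1)] = 130 - 10 = 120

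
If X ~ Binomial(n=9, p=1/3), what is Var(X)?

For X ~ Binomial(n=9, p=1/3):
Var(X) = 2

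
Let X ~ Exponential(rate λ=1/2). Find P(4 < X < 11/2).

P(4 < X < 11/2) = ∫_{4}^{11/2} f(x) dx
where f(x) = \frac{e^{- \frac{x}{2}}}{2}
= - \frac{1}{e^{\frac{11}{4}}} + e^{-2}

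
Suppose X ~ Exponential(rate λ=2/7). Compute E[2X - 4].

For X ~ Exponential(rate λ=2/7):
E[X] = \frac{7}{2}
E[2X - 4] = 2 × E[X] - 4 = 3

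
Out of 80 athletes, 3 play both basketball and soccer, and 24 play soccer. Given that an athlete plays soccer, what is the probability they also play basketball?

P(A ∩ B) = 3/80
P(B) = 24/80 = 3/10
P(A|B) = P(A ∩ B) / P(B) = (3/80) / (3/10) = 1/8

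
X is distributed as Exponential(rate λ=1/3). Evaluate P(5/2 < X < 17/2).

P(5/2 < X < 17/2) = ∫_{5/2}^{17/2} f(x) dx
where f(x) = \frac{e^{- \frac{x}{3}}}{3}
= - \frac{1 - e^{2}}{e^{\frac{17}{6}}}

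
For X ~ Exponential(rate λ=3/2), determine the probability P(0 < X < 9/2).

P(0 < X < 9/2) = ∫_{0}^{9/2} f(x) dx
where f(x) = \frac{3 e^{- \frac{3 x}{2}}}{2}
= 1 - e^{- \frac{27}{4}}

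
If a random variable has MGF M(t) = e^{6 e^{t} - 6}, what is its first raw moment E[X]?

To find E[X], compute M^(1)(0):
M^(1)(t) = 6 e^{t} e^{6 e^{t} - 6}
M^(1)(0) = 6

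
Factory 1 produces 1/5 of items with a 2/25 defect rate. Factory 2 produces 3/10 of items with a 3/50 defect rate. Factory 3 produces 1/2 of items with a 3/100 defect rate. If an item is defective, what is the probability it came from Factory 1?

Using Bayes' theorem:
P(F1) = 1/5, P(D|F1) = 2/25
P(F2) = 3/10, P(D|F2) = 3/50
P(F3) = 1/2, P(D|F3) = 3/100
P(D) = P(D|F1)P(F1) + P(D|F2)P(F2) + P(D|F3)P(F3)
     = \frac{49}{1000}
P(F1|D) = P(D|F1)P(F1) / P(D)
= \frac{16}{49}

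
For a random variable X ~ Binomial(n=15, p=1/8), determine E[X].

For X ~ Binomial(n=15, p=1/8), the expected value is:
E[X] = \frac{15}{8}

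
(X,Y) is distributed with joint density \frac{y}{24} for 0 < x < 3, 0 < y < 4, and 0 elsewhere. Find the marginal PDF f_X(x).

f_X(x) = ∫_0^4 f(x,y) dy
= ∫_0^4 \frac{y}{24} dy
= \frac{1}{3} for 0 < x < 3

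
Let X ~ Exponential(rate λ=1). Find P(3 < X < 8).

P(3 < X < 8) = ∫_{3}^{8} f(x) dx
where f(x) = e^{- x}
= - \frac{1 - e^{5}}{e^{8}}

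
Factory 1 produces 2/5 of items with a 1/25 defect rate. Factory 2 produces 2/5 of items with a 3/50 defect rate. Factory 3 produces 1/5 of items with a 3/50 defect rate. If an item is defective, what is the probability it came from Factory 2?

Using Bayes' theorem:
P(F1) = 2/5, P(D|F1) = 1/25
P(F2) = 2/5, P(D|F2) = 3/50
P(F3) = 1/5, P(D|F3) = 3/50
P(D) = P(D|F1)P(F1) + P(D|F2)P(F2) + P(D|F3)P(F3)
     = \frac{13}{250}
P(F2|D) = P(D|F2)P(F2) / P(D)
= \frac{6}{13}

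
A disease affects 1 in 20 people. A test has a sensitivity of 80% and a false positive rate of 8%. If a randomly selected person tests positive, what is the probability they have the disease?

Let D = the rare event, + = positive/flagged.
P(D) = 1/20
P(+|D) = 80/100 = 4/5
P(+|D') = 8/100 = 2/25
P(+) = P(+|D)P(D) + P(+|D')P(D')
     = \frac{4}{5} × \frac{1}{20} + \frac{2}{25} × \frac{19}{20}
     = \frac{29}{250}
P(D|+) = P(+|D)P(D)/P(+) = \frac{10}{29}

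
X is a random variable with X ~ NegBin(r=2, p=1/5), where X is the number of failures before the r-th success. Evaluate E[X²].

Using the identity E[X²] = Var(X) + (E[X])²:
E[X] = 8
Var(X) = 40
E[X²] = 40 + (8)²
= 104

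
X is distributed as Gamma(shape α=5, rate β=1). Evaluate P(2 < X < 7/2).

P(2 < X < 7/2) = ∫_{2}^{7/2} f(x) dx
where f(x) = \frac{x^{4} e^{- x}}{24}
= - \frac{3075}{128 e^{\frac{7}{2}}} + \frac{7}{e^{2}}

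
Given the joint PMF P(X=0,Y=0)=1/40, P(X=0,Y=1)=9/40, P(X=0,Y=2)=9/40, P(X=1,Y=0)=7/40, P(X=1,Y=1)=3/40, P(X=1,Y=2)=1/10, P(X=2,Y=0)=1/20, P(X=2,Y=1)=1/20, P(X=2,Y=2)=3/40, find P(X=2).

P(X=2) = P(X=2,Y=0) + P(X=2,Y=1) + P(X=2,Y=2)
= 1/20 + 1/20 + 3/40
= 7/40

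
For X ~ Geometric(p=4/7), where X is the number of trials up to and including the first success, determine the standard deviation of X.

For X ~ Geometric(p=4/7), where X is the number of trials up to and including the first success:
Var(X) = \frac{21}{16}
SD(X) = √(Var(X)) = √(\frac{21}{16}) = \frac{\sqrt{21}}{4}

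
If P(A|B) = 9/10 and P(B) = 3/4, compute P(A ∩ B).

By definition, P(A|B) = P(A ∩ B) / P(B)
So P(A ∩ B) = P(A|B) × P(B)
= 9/10 × 3/4
= 27/40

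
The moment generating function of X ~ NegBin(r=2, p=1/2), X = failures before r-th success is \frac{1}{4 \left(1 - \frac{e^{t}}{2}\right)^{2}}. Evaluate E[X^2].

To find E[X^2], compute M^(2)(0):
M^(1)(t) = \frac{e^{t}}{4 \left(1 - \frac{e^{t}}{2}\right)^{3}}
M^(2)(t) = \frac{e^{t}}{4 \left(1 - \frac{e^{t}}{2}\right)^{3}} + \frac{3 e^{2 t}}{8 \left(1 - \frac{e^{t}}{2}\right)^{4}}
M^(2)(0) = 8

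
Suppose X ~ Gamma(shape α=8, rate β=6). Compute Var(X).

For X ~ Gamma(shape α=8, rate β=6):
Var(X) = \frac{2}{9}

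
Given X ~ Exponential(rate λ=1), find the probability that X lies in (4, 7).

P(4 < X < 7) = ∫_{4}^{7} f(x) dx
where f(x) = e^{- x}
= - \frac{1 - e^{3}}{e^{7}}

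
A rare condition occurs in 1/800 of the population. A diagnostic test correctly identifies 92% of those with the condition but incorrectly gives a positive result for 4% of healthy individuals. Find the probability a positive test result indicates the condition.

Let D = the rare event, + = positive/flagged.
P(D) = 1/800
P(+|D) = 92/100 = 23/25
P(+|D') = 4/100 = 1/25
P(+) = P(+|D)P(D) + P(+|D')P(D')
     = \frac{23}{25} × \frac{1}{800} + \frac{1}{25} × \frac{799}{800}
     = \frac{411}{10000}
P(D|+) = P(+|D)P(D)/P(+) = \frac{23}{822}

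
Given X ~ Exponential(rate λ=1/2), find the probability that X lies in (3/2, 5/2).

P(3/2 < X < 5/2) = ∫_{3/2}^{5/2} f(x) dx
where f(x) = \frac{e^{- \frac{x}{2}}}{2}
= - \frac{1 - e^{\frac{1}{2}}}{e^{\frac{5}{4}}}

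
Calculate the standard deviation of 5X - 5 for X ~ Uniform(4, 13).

For X ~ Uniform(4, 13):
Var(X) = \frac{27}{4}
SD(X) = √(Var(X)) = √(\frac{27}{4}) = \frac{3 \sqrt{3}}{2}
SD(5X - 5) = |5| × SD(X) = 5 × \frac{3 \sqrt{3}}{2} = \frac{15 \sqrt{3}}{2}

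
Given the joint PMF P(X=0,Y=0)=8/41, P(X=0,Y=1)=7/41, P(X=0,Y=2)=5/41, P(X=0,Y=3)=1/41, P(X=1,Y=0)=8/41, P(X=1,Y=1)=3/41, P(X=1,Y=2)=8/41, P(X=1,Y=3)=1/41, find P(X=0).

P(X=0) = P(X=0,Y=0) + P(X=0,Y=1) + P(X=0,Y=2) + P(X=0,Y=3)
= 8/41 + 7/41 + 5/41 + 1/41
= 21/41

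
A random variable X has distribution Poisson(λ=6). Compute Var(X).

For X ~ Poisson(λ=6):
Var(X) = 6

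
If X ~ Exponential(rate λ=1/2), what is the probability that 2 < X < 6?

P(2 < X < 6) = ∫_{2}^{6} f(x) dx
where f(x) = \frac{e^{- \frac{x}{2}}}{2}
= - \frac{1 - e^{2}}{e^{3}}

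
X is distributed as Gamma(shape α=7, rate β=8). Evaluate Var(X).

For X ~ Gamma(shape α=7, rate β=8):
Var(X) = \frac{7}{64}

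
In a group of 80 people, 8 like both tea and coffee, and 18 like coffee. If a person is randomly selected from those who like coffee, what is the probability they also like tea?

P(A ∩ B) = 8/80 = 1/10
P(B) = 18/80 = 9/40
P(A|B) = P(A ∩ B) / P(B) = (1/10) / (9/40) = 4/9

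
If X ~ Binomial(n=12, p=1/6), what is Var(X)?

For X ~ Binomial(n=12, p=1/6):
Var(X) = \frac{5}{3}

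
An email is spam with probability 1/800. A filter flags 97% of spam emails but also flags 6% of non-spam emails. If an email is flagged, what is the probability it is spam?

Let D = the rare event, + = positive/flagged.
P(D) = 1/800
P(+|D) = 97/100
P(+|D') = 6/100 = 3/50
P(+) = P(+|D)P(D) + P(+|D')P(D')
     = \frac{97}{100} × \frac{1}{800} + \frac{3}{50} × \frac{799}{800}
     = \frac{4891}{80000}
P(D|+) = P(+|D)P(D)/P(+) = \frac{97}{4891}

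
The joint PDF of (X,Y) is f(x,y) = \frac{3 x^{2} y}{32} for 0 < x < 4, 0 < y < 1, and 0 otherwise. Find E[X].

f_X(x) = ∫_0^1 \frac{3 x^{2} y}{32} dy = \frac{3 x^{2}}{64}
E[X] = ∫_0^4 x × (\frac{3 x^{2}}{64}) dx = 3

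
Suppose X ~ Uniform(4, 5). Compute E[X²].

Using the identity E[X²] = Var(X) + (E[X])²:
E[X] = \frac{9}{2}
Var(X) = \frac{1}{12}
E[X²] = \frac{1}{12} + (\frac{9}{2})²
= \frac{61}{3}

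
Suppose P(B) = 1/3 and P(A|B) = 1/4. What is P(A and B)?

By definition, P(A|B) = P(A ∩ B) / P(B)
So P(A ∩ B) = P(A|B) × P(B)
= 1/4 × 1/3
= 1/12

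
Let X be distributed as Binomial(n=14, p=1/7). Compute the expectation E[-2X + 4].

For X ~ Binomial(n=14, p=1/7):
E[X] = 2
E[-2X + 4] = -2 × E[X] + 4 = 0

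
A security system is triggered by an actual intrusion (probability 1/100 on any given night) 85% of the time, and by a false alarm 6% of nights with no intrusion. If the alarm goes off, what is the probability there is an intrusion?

Let D = the rare event, + = positive/flagged.
P(D) = 1/100
P(+|D) = 85/100 = 17/20
P(+|D') = 6/100 = 3/50
P(+) = P(+|D)P(D) + P(+|D')P(D')
     = \frac{17}{20} × \frac{1}{100} + \frac{3}{50} × \frac{99}{100}
     = \frac{679}{10000}
P(D|+) = P(+|D)P(D)/P(+) = \frac{85}{679}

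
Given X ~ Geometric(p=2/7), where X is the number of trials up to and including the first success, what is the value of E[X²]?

Using the identity E[X²] = Var(X) + (E[X])²:
E[X] = \frac{7}{2}
Var(X) = \frac{35}{4}
E[X²] = \frac{35}{4} + (\frac{7}{2})²
= 21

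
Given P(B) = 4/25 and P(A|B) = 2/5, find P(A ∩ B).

By definition, P(A|B) = P(A ∩ B) / P(B)
So P(A ∩ B) = P(A|B) × P(B)
= 2/5 × 4/25
= 8/125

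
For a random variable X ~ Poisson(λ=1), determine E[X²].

Using the identity E[X²] = Var(X) + (E[X])²:
E[X] = 1
Var(X) = 1
E[X²] = 1 + (1)²
= 2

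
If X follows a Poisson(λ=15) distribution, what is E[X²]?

Using the identity E[X²] = Var(X) + (E[X])²:
E[X] = 15
Var(X) = 15
E[X²] = 15 + (15)²
= 240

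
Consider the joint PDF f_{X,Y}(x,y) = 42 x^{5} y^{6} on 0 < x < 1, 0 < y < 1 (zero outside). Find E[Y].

E[Y] = ∫_0^1 ∫_0^1 y × f(x,y) dx dy
= \frac{7}{8}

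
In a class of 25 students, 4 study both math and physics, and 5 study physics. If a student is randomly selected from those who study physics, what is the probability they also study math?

P(A ∩ B) = 4/25
P(B) = 5/25 = 1/5
P(A|B) = P(A ∩ B) / P(B) = (4/25) / (1/5) = 4/5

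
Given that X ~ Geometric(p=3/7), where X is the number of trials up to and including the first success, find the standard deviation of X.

For X ~ Geometric(p=3/7), where X is the number of trials up to and including the first success:
Var(X) = \frac{28}{9}
SD(X) = √(Var(X)) = √(\frac{28}{9}) = \frac{2 \sqrt{7}}{3}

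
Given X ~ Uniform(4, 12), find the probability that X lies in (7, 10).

P(7 < X < 10) = ∫_{7}^{10} f(x) dx
where f(x) = \frac{1}{8}
= \frac{3}{8}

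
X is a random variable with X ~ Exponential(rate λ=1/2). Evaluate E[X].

For X ~ Exponential(rate λ=1/2), the expected value is:
E[X] = 2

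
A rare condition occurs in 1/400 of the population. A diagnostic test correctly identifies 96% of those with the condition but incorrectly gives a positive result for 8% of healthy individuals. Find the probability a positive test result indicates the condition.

Let D = the rare event, + = positive/flagged.
P(D) = 1/400
P(+|D) = 96/100 = 24/25
P(+|D') = 8/100 = 2/25
P(+) = P(+|D)P(D) + P(+|D')P(D')
     = \frac{24}{25} × \frac{1}{400} + \frac{2}{25} × \frac{399}{400}
     = \frac{411}{5000}
P(D|+) = P(+|D)P(D)/P(+) = \frac{4}{137}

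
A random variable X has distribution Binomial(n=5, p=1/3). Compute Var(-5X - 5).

For X ~ Binomial(n=5, p=1/3):
Var(X) = \frac{10}{9}
Var(-5X - 5) = (-5)² × Var(X) = 25 × \frac{10}{9} = \frac{250}{9}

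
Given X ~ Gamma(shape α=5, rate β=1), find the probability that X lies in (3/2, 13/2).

P(3/2 < X < 13/2) = ∫_{3/2}^{13/2} f(x) dx
where f(x) = \frac{x^{4} e^{- x}}{24}
= \frac{-19043 + 563 e^{5}}{128 e^{\frac{13}{2}}}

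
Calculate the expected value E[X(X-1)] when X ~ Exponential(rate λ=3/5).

E[X(X-1)] = E[X² - X] = E[X²] - E[X]
E[X] = \frac{5}{3}
E[X²] = Var(X) + (E[X])² = \frac{25}{9} + (\frac{5}{3})² = \frac{50}{9}
E[X(X-1)] = \frac{50}{9} - \frac{5}{3} = \frac{35}{9}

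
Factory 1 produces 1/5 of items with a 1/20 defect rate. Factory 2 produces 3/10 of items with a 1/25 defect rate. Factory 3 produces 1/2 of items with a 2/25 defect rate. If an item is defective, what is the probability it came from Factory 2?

Using Bayes' theorem:
P(F1) = 1/5, P(D|F1) = 1/20
P(F2) = 3/10, P(D|F2) = 1/25
P(F3) = 1/2, P(D|F3) = 2/25
P(D) = P(D|F1)P(F1) + P(D|F2)P(F2) + P(D|F3)P(F3)
     = \frac{31}{500}
P(F2|D) = P(D|F2)P(F2) / P(D)
= \frac{6}{31}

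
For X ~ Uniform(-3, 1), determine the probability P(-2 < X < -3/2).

P(-2 < X < -3/2) = ∫_{-2}^{-3/2} f(x) dx
where f(x) = \frac{1}{4}
= \frac{1}{8}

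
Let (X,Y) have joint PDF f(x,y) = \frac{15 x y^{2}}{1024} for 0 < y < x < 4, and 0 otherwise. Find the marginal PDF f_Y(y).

f_Y(y) = ∫_y^4 \frac{15 x y^{2}}{1024} dx = \frac{15 y^{2} \left(16 - y^{2}\right)}{2048}
for 0 < y < 4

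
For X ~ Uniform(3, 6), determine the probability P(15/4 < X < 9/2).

P(15/4 < X < 9/2) = ∫_{15/4}^{9/2} f(x) dx
where f(x) = \frac{1}{3}
= \frac{1}{4}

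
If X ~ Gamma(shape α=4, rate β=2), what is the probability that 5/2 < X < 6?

P(5/2 < X < 6) = ∫_{5/2}^{6} f(x) dx
where f(x) = \frac{8 x^{3} e^{- 2 x}}{3}
= \frac{-1119 + 118 e^{7}}{3 e^{12}}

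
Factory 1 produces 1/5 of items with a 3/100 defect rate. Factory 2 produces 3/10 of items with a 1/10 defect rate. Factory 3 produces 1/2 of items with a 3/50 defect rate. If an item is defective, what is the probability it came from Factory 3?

Using Bayes' theorem:
P(F1) = 1/5, P(D|F1) = 3/100
P(F2) = 3/10, P(D|F2) = 1/10
P(F3) = 1/2, P(D|F3) = 3/50
P(D) = P(D|F1)P(F1) + P(D|F2)P(F2) + P(D|F3)P(F3)
     = \frac{33}{500}
P(F3|D) = P(D|F3)P(F3) / P(D)
= \frac{5}{11}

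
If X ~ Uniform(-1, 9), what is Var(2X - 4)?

For X ~ Uniform(-1, 9):
Var(X) = \frac{25}{3}
Var(2X - 4) = (2)² × Var(X) = 4 × \frac{25}{3} = \frac{100}{3}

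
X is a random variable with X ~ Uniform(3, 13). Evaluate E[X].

For X ~ Uniform(3, 13), the expected value is:
E[X] = 8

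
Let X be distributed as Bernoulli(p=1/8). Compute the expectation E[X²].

Using the identity E[X²] = Var(X) + (E[X])²:
E[X] = \frac{1}{8}
Var(X) = \frac{7}{64}
E[X²] = \frac{7}{64} + (\frac{1}{8})²
= \frac{1}{8}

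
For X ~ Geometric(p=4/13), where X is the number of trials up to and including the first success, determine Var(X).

For X ~ Geometric(p=4/13), where X is the number of trials up to and including the first success:
Var(X) = \frac{117}{16}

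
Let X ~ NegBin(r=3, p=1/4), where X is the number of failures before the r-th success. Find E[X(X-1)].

E[X(X-1)] = E[X² - X] = E[X²] - E[X]
E[X] = 9
E[X²] = Var(X) + (E[X])² = 36 + (9)² = 117
E[X(X-1)] = 117 - 9 = 108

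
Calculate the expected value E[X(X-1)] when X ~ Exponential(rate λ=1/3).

E[X(X-1)] = E[X² - X] = E[X²] - E[X]
E[X] = 3
E[X²] = Var(X) + (E[X])² = 9 + (3)² = 18
E[X(X-1)] = 18 - 3 = 15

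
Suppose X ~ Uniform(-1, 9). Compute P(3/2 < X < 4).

P(3/2 < X < 4) = ∫_{3/2}^{4} f(x) dx
where f(x) = \frac{1}{10}
= \frac{1}{4}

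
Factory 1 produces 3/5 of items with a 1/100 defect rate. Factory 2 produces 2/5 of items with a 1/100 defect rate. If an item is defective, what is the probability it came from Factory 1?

Using Bayes' theorem:
P(F1) = 3/5, P(D|F1) = 1/100
P(F2) = 2/5, P(D|F2) = 1/100
P(D) = P(D|F1)P(F1) + P(D|F2)P(F2)
     = \frac{1}{100}
P(F1|D) = P(D|F1)P(F1) / P(D)
= \frac{3}{5}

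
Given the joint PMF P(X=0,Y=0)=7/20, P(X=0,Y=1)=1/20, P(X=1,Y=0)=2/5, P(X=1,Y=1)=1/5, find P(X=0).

P(X=0) = P(X=0,Y=0) + P(X=0,Y=1)
= 7/20 + 1/20
= 2/5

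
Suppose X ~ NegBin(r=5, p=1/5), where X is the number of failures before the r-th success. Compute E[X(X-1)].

E[X(X-1)] = E[X² - X] = E[X²] - E[X]
E[X] = 20
E[X²] = Var(X) + (E[X])² = 100 + (20)² = 500
E[X(X-1)] = 500 - 20 = 480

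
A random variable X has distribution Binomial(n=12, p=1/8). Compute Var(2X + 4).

For X ~ Binomial(n=12, p=1/8):
Var(X) = \frac{21}{16}
Var(2X + 4) = (2)² × Var(X) = 4 × \frac{21}{16} = \frac{21}{4}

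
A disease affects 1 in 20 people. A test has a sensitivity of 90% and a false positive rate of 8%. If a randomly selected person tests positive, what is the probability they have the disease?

Let D = the rare event, + = positive/flagged.
P(D) = 1/20
P(+|D) = 90/100 = 9/10
P(+|D') = 8/100 = 2/25
P(+) = P(+|D)P(D) + P(+|D')P(D')
     = \frac{9}{10} × \frac{1}{20} + \frac{2}{25} × \frac{19}{20}
     = \frac{121}{1000}
P(D|+) = P(+|D)P(D)/P(+) = \frac{45}{121}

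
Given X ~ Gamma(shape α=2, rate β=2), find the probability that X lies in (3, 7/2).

P(3 < X < 7/2) = ∫_{3}^{7/2} f(x) dx
where f(x) = 4 x e^{- 2 x}
= \frac{-8 + 7 e}{e^{7}}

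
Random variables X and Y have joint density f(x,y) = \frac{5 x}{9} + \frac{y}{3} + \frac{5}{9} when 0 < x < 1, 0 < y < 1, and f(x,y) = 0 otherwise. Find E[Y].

E[Y] = ∫_0^1 ∫_0^1 y × f(x,y) dx dy
= \frac{19}{36}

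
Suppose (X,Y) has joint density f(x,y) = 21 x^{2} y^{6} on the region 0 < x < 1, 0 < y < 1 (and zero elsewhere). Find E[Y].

E[Y] = ∫_0^1 ∫_0^1 y × f(x,y) dx dy
= \frac{7}{8}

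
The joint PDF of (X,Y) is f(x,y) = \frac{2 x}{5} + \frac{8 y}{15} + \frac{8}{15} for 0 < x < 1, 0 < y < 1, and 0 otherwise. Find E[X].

E[X] = ∫_0^1 ∫_0^1 x × f(x,y) dy dx
= ∫_0^1 ∫_0^1 x × (\frac{2 x}{5} + \frac{8 y}{15} + \frac{8}{15}) dy dx
= \frac{8}{15}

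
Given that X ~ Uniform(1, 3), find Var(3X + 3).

For X ~ Uniform(1, 3):
Var(X) = \frac{1}{3}
Var(3X + 3) = (3)² × Var(X) = 9 × \frac{1}{3} = 3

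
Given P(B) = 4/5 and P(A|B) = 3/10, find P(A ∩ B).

By definition, P(A|B) = P(A ∩ B) / P(B)
So P(A ∩ B) = P(A|B) × P(B)
= 3/10 × 4/5
= 6/25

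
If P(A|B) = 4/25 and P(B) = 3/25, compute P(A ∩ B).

By definition, P(A|B) = P(A ∩ B) / P(B)
So P(A ∩ B) = P(A|B) × P(B)
= 4/25 × 3/25
= 12/625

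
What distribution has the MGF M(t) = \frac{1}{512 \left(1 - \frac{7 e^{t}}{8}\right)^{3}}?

The MGF M(t) = \frac{1}{512 \left(1 - \frac{7 e^{t}}{8}\right)^{3}} is the standard form for the NegativeBinomial distribution.
Comparing with the known MGF formula identifies: NegBin(r=3, p=1/8), X = failures before r-th success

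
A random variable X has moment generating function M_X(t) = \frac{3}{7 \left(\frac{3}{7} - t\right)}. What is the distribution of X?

The MGF M(t) = \frac{3}{7 \left(\frac{3}{7} - t\right)} is the standard form for the Exponential distribution.
Comparing with the known MGF formula identifies: Exponential(rate λ=3/7)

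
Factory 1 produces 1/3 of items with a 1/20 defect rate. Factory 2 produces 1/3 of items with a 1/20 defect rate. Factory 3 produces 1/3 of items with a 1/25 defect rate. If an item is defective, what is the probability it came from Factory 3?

Using Bayes' theorem:
P(F1) = 1/3, P(D|F1) = 1/20
P(F2) = 1/3, P(D|F2) = 1/20
P(F3) = 1/3, P(D|F3) = 1/25
P(D) = P(D|F1)P(F1) + P(D|F2)P(F2) + P(D|F3)P(F3)
     = \frac{7}{150}
P(F3|D) = P(D|F3)P(F3) / P(D)
= \frac{2}{7}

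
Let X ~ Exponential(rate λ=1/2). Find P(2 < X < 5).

P(2 < X < 5) = ∫_{2}^{5} f(x) dx
where f(x) = \frac{e^{- \frac{x}{2}}}{2}
= - \frac{1}{e^{\frac{5}{2}}} + e^{-1}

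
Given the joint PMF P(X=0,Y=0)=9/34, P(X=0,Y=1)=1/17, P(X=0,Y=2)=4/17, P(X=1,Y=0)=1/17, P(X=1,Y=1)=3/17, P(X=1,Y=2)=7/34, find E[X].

First find marginal of X:
P(X=0) = 19/34
P(X=1) = 15/34
E[X] = 0 × 19/34 + 1 × 15/34 = 15/34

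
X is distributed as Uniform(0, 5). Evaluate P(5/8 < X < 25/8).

P(5/8 < X < 25/8) = ∫_{5/8}^{25/8} f(x) dx
where f(x) = \frac{1}{5}
= \frac{1}{2}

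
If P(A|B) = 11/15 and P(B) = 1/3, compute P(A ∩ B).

By definition, P(A|B) = P(A ∩ B) / P(B)
So P(A ∩ B) = P(A|B) × P(B)
= 11/15 × 1/3
= 11/45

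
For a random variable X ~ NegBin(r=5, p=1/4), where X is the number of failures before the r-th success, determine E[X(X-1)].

E[X(X-1)] = E[X² - X] = E[X²] - E[X]
E[X] = 15
E[X²] = Var(X) + (E[X])² = 60 + (15)² = 285
E[X(X-1)] = 285 - 15 = 270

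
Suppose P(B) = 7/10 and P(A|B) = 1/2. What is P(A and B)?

By definition, P(A|B) = P(A ∩ B) / P(B)
So P(A ∩ B) = P(A|B) × P(B)
= 1/2 × 7/10
= 7/20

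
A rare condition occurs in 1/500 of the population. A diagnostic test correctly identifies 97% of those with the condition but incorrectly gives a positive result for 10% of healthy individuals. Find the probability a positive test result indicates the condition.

Let D = the rare event, + = positive/flagged.
P(D) = 1/500
P(+|D) = 97/100
P(+|D') = 10/100 = 1/10
P(+) = P(+|D)P(D) + P(+|D')P(D')
     = \frac{97}{100} × \frac{1}{500} + \frac{1}{10} × \frac{499}{500}
     = \frac{5087}{50000}
P(D|+) = P(+|D)P(D)/P(+) = \frac{97}{5087}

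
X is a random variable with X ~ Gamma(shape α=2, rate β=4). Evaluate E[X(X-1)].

E[X(X-1)] = E[X² - X] = E[X²] - E[X]
E[X] = \frac{1}{2}
E[X²] = Var(X) + (E[X])² = \frac{1}{8} + (\frac{1}{2})² = \frac{3}{8}
E[X(X-1)] = \frac{3}{8} - \frac{1}{2} = - \frac{1}{8}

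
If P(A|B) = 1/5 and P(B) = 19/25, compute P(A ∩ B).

By definition, P(A|B) = P(A ∩ B) / P(B)
So P(A ∩ B) = P(A|B) × P(B)
= 1/5 × 19/25
= 19/125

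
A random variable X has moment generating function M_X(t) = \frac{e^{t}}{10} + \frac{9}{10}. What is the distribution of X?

The MGF M(t) = \frac{e^{t}}{10} + \frac{9}{10} is the standard form for the Bernoulli distribution.
Comparing with the known MGF formula identifies: Bernoulli(p=1/10)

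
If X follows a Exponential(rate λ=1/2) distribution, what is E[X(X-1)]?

E[X(X-1)] = E[X² - X] = E[X²] - E[X]
E[X] = 2
E[X²] = Var(X) + (E[X])² = 4 + (2)² = 8
E[X(X-1)] = 8 - 2 = 6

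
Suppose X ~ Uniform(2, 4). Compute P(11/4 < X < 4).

P(11/4 < X < 4) = ∫_{11/4}^{4} f(x) dx
where f(x) = \frac{1}{2}
= \frac{5}{8}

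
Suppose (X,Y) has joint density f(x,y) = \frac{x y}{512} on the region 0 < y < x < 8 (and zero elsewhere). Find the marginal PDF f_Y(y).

f_Y(y) = ∫_y^8 \frac{x y}{512} dx = \frac{y \left(64 - y^{2}\right)}{1024}
for 0 < y < 8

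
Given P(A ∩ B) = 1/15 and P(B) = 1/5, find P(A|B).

P(A|B) = P(A ∩ B) / P(B)
= (1/15) / (1/5)
= 1/3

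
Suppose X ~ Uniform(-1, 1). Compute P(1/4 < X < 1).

P(1/4 < X < 1) = ∫_{1/4}^{1} f(x) dx
where f(x) = \frac{1}{2}
= \frac{3}{8}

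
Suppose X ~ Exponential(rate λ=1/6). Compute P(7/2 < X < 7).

P(7/2 < X < 7) = ∫_{7/2}^{7} f(x) dx
where f(x) = \frac{e^{- \frac{x}{6}}}{6}
= - \frac{1}{e^{\frac{7}{6}}} + e^{- \frac{7}{12}}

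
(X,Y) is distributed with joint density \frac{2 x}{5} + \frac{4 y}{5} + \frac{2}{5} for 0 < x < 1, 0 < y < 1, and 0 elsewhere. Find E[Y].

E[Y] = ∫_0^1 ∫_0^1 y × f(x,y) dx dy
= \frac{17}{30}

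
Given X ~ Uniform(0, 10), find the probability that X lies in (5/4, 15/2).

P(5/4 < X < 15/2) = ∫_{5/4}^{15/2} f(x) dx
where f(x) = \frac{1}{10}
= \frac{5}{8}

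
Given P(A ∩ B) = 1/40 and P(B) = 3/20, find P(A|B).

P(A|B) = P(A ∩ B) / P(B)
= (1/40) / (3/20)
= 1/6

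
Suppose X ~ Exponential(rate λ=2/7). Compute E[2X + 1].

For X ~ Exponential(rate λ=2/7):
E[X] = \frac{7}{2}
E[2X + 1] = 2 × E[X] + 1 = 8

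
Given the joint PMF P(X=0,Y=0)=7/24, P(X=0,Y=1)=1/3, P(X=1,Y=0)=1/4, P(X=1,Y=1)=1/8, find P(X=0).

P(X=0) = P(X=0,Y=0) + P(X=0,Y=1)
= 7/24 + 1/3
= 5/8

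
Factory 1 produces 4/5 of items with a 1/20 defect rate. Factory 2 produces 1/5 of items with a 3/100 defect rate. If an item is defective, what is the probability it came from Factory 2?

Using Bayes' theorem:
P(F1) = 4/5, P(D|F1) = 1/20
P(F2) = 1/5, P(D|F2) = 3/100
P(D) = P(D|F1)P(F1) + P(D|F2)P(F2)
     = \frac{23}{500}
P(F2|D) = P(D|F2)P(F2) / P(D)
= \frac{3}{23}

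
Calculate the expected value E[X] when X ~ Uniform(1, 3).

For X ~ Uniform(1, 3), the expected value is:
E[X] = 2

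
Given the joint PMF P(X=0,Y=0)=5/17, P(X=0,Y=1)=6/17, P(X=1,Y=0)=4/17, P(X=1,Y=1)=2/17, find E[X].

First find marginal of X:
P(X=0) = 11/17
P(X=1) = 6/17
E[X] = 0 × 11/17 + 1 × 6/17 = 6/17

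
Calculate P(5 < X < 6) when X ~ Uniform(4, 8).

P(5 < X < 6) = ∫_{5}^{6} f(x) dx
where f(x) = \frac{1}{4}
= \frac{1}{4}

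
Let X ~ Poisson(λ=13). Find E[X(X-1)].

E[X(X-1)] = E[X² - X] = E[X²] - E[X]
E[X] = 13
E[X²] = Var(X) + (E[X])² = 13 + (13)² = 182
E[X(X-1)] = 182 - 13 = 169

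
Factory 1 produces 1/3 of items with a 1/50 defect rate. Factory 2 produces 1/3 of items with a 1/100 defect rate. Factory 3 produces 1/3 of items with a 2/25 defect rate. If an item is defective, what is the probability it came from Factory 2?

Using Bayes' theorem:
P(F1) = 1/3, P(D|F1) = 1/50
P(F2) = 1/3, P(D|F2) = 1/100
P(F3) = 1/3, P(D|F3) = 2/25
P(D) = P(D|F1)P(F1) + P(D|F2)P(F2) + P(D|F3)P(F3)
     = \frac{11}{300}
P(F2|D) = P(D|F2)P(F2) / P(D)
= \frac{1}{11}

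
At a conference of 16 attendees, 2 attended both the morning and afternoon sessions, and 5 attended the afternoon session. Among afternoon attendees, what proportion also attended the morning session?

P(A ∩ B) = 2/16 = 1/8
P(B) = 5/16
P(A|B) = P(A ∩ B) / P(B) = (1/8) / (5/16) = 2/5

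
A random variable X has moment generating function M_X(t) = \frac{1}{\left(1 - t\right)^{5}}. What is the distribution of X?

The MGF M(t) = \frac{1}{\left(1 - t\right)^{5}} is the standard form for the Gamma distribution.
Comparing with the known MGF formula identifies: Gamma(shape α=5, rate β=1)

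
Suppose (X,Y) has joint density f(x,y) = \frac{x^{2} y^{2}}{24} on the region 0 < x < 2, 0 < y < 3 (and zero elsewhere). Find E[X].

f_X(x) = ∫_0^3 \frac{x^{2} y^{2}}{24} dy = \frac{3 x^{2}}{8}
E[X] = ∫_0^2 x × (\frac{3 x^{2}}{8}) dx = \frac{3}{2}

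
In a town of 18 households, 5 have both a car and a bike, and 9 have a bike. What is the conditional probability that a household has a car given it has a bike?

P(A ∩ B) = 5/18
P(B) = 9/18 = 1/2
P(A|B) = P(A ∩ B) / P(B) = (5/18) / (1/2) = 5/9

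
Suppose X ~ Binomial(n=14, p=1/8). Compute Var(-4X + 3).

For X ~ Binomial(n=14, p=1/8):
Var(X) = \frac{49}{32}
Var(-4X + 3) = (-4)² × Var(X) = 16 × \frac{49}{32} = \frac{49}{2}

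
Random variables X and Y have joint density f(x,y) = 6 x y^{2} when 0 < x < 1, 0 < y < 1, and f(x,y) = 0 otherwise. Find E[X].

E[X] = ∫_0^1 ∫_0^1 x × f(x,y) dy dx
= ∫_0^1 ∫_0^1 x × (6 x y^{2}) dy dx
= \frac{2}{3}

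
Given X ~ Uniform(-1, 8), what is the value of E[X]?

For X ~ Uniform(-1, 8), the expected value is:
E[X] = \frac{7}{2}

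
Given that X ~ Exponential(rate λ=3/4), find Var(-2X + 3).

For X ~ Exponential(rate λ=3/4):
Var(X) = \frac{16}{9}
Var(-2X + 3) = (-2)² × Var(X) = 4 × \frac{16}{9} = \frac{64}{9}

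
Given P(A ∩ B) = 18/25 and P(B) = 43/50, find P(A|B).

P(A|B) = P(A ∩ B) / P(B)
= (18/25) / (43/50)
= 36/43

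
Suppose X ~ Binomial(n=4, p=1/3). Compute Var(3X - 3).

For X ~ Binomial(n=4, p=1/3):
Var(X) = \frac{8}{9}
Var(3X - 3) = (3)² × Var(X) = 9 × \frac{8}{9} = 8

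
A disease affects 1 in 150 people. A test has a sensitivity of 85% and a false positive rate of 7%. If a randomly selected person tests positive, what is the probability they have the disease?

Let D = the rare event, + = positive/flagged.
P(D) = 1/150
P(+|D) = 85/100 = 17/20
P(+|D') = 7/100
P(+) = P(+|D)P(D) + P(+|D')P(D')
     = \frac{17}{20} × \frac{1}{150} + \frac{7}{100} × \frac{149}{150}
     = \frac{47}{625}
P(D|+) = P(+|D)P(D)/P(+) = \frac{85}{1128}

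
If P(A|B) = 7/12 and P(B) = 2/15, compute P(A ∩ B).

By definition, P(A|B) = P(A ∩ B) / P(B)
So P(A ∩ B) = P(A|B) × P(B)
= 7/12 × 2/15
= 7/90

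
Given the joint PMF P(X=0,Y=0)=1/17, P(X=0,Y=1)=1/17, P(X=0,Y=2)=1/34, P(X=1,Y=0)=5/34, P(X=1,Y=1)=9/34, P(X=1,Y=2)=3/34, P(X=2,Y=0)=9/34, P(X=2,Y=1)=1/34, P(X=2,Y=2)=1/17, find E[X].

First find marginal of X:
P(X=0) = 5/34
P(X=1) = 1/2
P(X=2) = 6/17
E[X] = 0 × 5/34 + 1 × 1/2 + 2 × 6/17 = 41/34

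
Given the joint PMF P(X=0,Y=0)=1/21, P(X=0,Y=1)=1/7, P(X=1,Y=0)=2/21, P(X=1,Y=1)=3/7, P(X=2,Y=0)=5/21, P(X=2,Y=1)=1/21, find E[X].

First find marginal of X:
P(X=0) = 4/21
P(X=1) = 11/21
P(X=2) = 2/7
E[X] = 0 × 4/21 + 1 × 11/21 + 2 × 2/7 = 23/21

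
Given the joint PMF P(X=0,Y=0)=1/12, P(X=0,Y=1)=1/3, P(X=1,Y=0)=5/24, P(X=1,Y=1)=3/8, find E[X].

First find marginal of X:
P(X=0) = 5/12
P(X=1) = 7/12
E[X] = 0 × 5/12 + 1 × 7/12 = 7/12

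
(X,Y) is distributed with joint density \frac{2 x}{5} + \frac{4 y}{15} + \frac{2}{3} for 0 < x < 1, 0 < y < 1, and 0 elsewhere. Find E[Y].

E[Y] = ∫_0^1 ∫_0^1 y × f(x,y) dx dy
= \frac{47}{90}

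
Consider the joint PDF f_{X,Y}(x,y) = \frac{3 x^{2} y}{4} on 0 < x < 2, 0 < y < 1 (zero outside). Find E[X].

f_X(x) = ∫_0^1 \frac{3 x^{2} y}{4} dy = \frac{3 x^{2}}{8}
E[X] = ∫_0^2 x × (\frac{3 x^{2}}{8}) dx = \frac{3}{2}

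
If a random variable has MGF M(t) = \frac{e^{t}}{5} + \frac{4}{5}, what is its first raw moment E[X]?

To find E[X], compute M^(1)(0):
M^(1)(t) = \frac{e^{t}}{5}
M^(1)(0) = \frac{1}{5}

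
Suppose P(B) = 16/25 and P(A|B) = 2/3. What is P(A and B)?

By definition, P(A|B) = P(A ∩ B) / P(B)
So P(A ∩ B) = P(A|B) × P(B)
= 2/3 × 16/25
= 32/75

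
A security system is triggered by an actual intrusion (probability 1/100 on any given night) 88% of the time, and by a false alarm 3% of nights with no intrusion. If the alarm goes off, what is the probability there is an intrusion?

Let D = the rare event, + = positive/flagged.
P(D) = 1/100
P(+|D) = 88/100 = 22/25
P(+|D') = 3/100
P(+) = P(+|D)P(D) + P(+|D')P(D')
     = \frac{22}{25} × \frac{1}{100} + \frac{3}{100} × \frac{99}{100}
     = \frac{77}{2000}
P(D|+) = P(+|D)P(D)/P(+) = \frac{8}{35}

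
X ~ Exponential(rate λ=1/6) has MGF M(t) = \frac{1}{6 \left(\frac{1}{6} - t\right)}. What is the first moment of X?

To find E[X], compute M^(1)(0):
M^(1)(t) = \frac{1}{6 \left(\frac{1}{6} - t\right)^{2}}
M^(1)(0) = 6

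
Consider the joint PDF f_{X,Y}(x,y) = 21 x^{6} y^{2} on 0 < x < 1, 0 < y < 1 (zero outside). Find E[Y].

E[Y] = ∫_0^1 ∫_0^1 y × f(x,y) dx dy
= \frac{3}{4}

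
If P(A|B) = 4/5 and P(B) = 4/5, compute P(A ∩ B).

By definition, P(A|B) = P(A ∩ B) / P(B)
So P(A ∩ B) = P(A|B) × P(B)
= 4/5 × 4/5
= 16/25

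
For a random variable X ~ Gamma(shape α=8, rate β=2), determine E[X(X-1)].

E[X(X-1)] = E[X² - X] = E[X²] - E[X]
E[X] = 4
E[X²] = Var(X) + (E[X])² = 2 + (4)² = 18
E[X(X-1)] = 18 - 4 = 14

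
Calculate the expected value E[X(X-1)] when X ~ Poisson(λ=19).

E[X(X-1)] = E[X² - X] = E[X²] - E[X]
E[X] = 19
E[X²] = Var(X) + (E[X])² = 19 + (19)² = 380
E[X(X-1)] = 380 - 19 = 361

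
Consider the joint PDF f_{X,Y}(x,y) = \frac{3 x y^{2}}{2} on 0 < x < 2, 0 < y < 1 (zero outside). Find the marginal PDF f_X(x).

f_X(x) = ∫_0^1 f(x,y) dy
= ∫_0^1 \frac{3 x y^{2}}{2} dy
= \frac{x}{2} for 0 < x < 2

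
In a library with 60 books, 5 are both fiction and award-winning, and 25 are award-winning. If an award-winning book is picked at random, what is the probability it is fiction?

P(A ∩ B) = 5/60 = 1/12
P(B) = 25/60 = 5/12
P(A|B) = P(A ∩ B) / P(B) = (1/12) / (5/12) = 1/5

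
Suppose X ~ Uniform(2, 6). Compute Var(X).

For X ~ Uniform(2, 6):
Var(X) = \frac{4}{3}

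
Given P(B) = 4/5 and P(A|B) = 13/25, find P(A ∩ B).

By definition, P(A|B) = P(A ∩ B) / P(B)
So P(A ∩ B) = P(A|B) × P(B)
= 13/25 × 4/5
= 52/125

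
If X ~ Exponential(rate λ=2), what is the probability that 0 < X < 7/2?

P(0 < X < 7/2) = ∫_{0}^{7/2} f(x) dx
where f(x) = 2 e^{- 2 x}
= 1 - e^{-7}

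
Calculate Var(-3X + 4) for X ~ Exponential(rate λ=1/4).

For X ~ Exponential(rate λ=1/4):
Var(X) = 16
Var(-3X + 4) = (-3)² × Var(X) = 9 × 16 = 144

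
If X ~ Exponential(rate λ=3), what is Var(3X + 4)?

For X ~ Exponential(rate λ=3):
Var(X) = \frac{1}{9}
Var(3X + 4) = (3)² × Var(X) = 9 × \frac{1}{9} = 1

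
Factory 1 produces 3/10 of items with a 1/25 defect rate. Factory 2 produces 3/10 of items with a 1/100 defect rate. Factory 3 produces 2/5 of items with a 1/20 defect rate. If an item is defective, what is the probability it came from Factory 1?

Using Bayes' theorem:
P(F1) = 3/10, P(D|F1) = 1/25
P(F2) = 3/10, P(D|F2) = 1/100
P(F3) = 2/5, P(D|F3) = 1/20
P(D) = P(D|F1)P(F1) + P(D|F2)P(F2) + P(D|F3)P(F3)
     = \frac{7}{200}
P(F1|D) = P(D|F1)P(F1) / P(D)
= \frac{12}{35}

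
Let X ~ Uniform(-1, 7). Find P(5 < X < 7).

P(5 < X < 7) = ∫_{5}^{7} f(x) dx
where f(x) = \frac{1}{8}
= \frac{1}{4}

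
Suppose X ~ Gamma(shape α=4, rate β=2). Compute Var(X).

For X ~ Gamma(shape α=4, rate β=2):
Var(X) = 1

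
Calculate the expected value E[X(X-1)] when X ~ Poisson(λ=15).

E[X(X-1)] = E[X² - X] = E[X²] - E[X]
E[X] = 15
E[X²] = Var(X) + (E[X])² = 15 + (15)² = 240
E[X(X-1)] = 240 - 15 = 225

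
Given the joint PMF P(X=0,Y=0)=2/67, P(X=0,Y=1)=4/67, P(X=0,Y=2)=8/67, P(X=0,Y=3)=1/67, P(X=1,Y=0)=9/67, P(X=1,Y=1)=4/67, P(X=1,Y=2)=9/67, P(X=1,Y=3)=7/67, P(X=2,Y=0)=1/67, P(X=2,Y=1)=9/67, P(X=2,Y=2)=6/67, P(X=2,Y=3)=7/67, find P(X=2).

P(X=2) = P(X=2,Y=0) + P(X=2,Y=1) + P(X=2,Y=2) + P(X=2,Y=3)
= 1/67 + 9/67 + 6/67 + 7/67
= 23/67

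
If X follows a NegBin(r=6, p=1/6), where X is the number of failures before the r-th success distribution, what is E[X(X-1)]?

E[X(X-1)] = E[X² - X] = E[X²] - E[X]
E[X] = 30
E[X²] = Var(X) + (E[X])² = 180 + (30)² = 1080
E[X(X-1)] = 1080 - 30 = 1050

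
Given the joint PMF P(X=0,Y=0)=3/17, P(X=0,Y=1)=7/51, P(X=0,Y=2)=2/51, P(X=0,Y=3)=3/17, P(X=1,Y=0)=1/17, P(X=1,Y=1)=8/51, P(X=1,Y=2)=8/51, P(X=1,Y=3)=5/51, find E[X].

First find marginal of X:
P(X=0) = 9/17
P(X=1) = 8/17
E[X] = 0 × 9/17 + 1 × 8/17 = 8/17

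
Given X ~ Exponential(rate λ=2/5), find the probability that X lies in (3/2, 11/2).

P(3/2 < X < 11/2) = ∫_{3/2}^{11/2} f(x) dx
where f(x) = \frac{2 e^{- \frac{2 x}{5}}}{5}
= - \frac{1 - e^{\frac{8}{5}}}{e^{\frac{11}{5}}}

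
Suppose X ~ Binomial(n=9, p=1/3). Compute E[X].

For X ~ Binomial(n=9, p=1/3), the expected value is:
E[X] = 3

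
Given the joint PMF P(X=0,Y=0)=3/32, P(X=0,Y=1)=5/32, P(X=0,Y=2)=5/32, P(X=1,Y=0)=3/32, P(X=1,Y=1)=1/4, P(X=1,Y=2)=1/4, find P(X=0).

P(X=0) = P(X=0,Y=0) + P(X=0,Y=1) + P(X=0,Y=2)
= 3/32 + 5/32 + 5/32
= 13/32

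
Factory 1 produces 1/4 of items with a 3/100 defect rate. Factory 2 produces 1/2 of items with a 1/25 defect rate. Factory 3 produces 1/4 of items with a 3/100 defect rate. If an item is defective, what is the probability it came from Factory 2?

Using Bayes' theorem:
P(F1) = 1/4, P(D|F1) = 3/100
P(F2) = 1/2, P(D|F2) = 1/25
P(F3) = 1/4, P(D|F3) = 3/100
P(D) = P(D|F1)P(F1) + P(D|F2)P(F2) + P(D|F3)P(F3)
     = \frac{7}{200}
P(F2|D) = P(D|F2)P(F2) / P(D)
= \frac{4}{7}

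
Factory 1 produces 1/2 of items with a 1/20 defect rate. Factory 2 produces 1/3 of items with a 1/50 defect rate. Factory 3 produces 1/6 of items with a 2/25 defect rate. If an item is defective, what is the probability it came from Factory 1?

Using Bayes' theorem:
P(F1) = 1/2, P(D|F1) = 1/20
P(F2) = 1/3, P(D|F2) = 1/50
P(F3) = 1/6, P(D|F3) = 2/25
P(D) = P(D|F1)P(F1) + P(D|F2)P(F2) + P(D|F3)P(F3)
     = \frac{9}{200}
P(F1|D) = P(D|F1)P(F1) / P(D)
= \frac{5}{9}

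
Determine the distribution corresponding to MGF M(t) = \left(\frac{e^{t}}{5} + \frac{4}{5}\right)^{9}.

The MGF M(t) = \left(\frac{e^{t}}{5} + \frac{4}{5}\right)^{9} is the standard form for the Binomial distribution.
Comparing with the known MGF formula identifies: Binomial(n=9, p=1/5)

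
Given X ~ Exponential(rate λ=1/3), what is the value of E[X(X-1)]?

E[X(X-1)] = E[X² - X] = E[X²] - E[X]
E[X] = 3
E[X²] = Var(X) + (E[X])² = 9 + (3)² = 18
E[X(X-1)] = 18 - 3 = 15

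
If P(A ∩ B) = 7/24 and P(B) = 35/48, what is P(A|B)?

P(A|B) = P(A ∩ B) / P(B)
= (7/24) / (35/48)
= 2/5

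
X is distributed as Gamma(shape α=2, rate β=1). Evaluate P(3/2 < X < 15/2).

P(3/2 < X < 15/2) = ∫_{3/2}^{15/2} f(x) dx
where f(x) = x e^{- x}
= \frac{-17 + 5 e^{6}}{2 e^{\frac{15}{2}}}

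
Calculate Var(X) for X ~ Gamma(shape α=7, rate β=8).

For X ~ Gamma(shape α=7, rate β=8):
Var(X) = \frac{7}{64}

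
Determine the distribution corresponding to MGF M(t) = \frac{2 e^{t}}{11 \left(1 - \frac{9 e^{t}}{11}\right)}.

The MGF M(t) = \frac{2 e^{t}}{11 \left(1 - \frac{9 e^{t}}{11}\right)} is the standard form for the Geometric distribution.
Comparing with the known MGF formula identifies: Geometric(p=2/11), X = trial number of first success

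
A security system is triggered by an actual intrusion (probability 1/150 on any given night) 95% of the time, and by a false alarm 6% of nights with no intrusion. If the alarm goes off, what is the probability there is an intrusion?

Let D = the rare event, + = positive/flagged.
P(D) = 1/150
P(+|D) = 95/100 = 19/20
P(+|D') = 6/100 = 3/50
P(+) = P(+|D)P(D) + P(+|D')P(D')
     = \frac{19}{20} × \frac{1}{150} + \frac{3}{50} × \frac{149}{150}
     = \frac{989}{15000}
P(D|+) = P(+|D)P(D)/P(+) = \frac{95}{989}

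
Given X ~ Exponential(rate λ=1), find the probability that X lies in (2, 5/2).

P(2 < X < 5/2) = ∫_{2}^{5/2} f(x) dx
where f(x) = e^{- x}
= - \frac{1}{e^{\frac{5}{2}}} + e^{-2}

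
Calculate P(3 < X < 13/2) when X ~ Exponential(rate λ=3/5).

P(3 < X < 13/2) = ∫_{3}^{13/2} f(x) dx
where f(x) = \frac{3 e^{- \frac{3 x}{5}}}{5}
= - \frac{1}{e^{\frac{39}{10}}} + e^{- \frac{9}{5}}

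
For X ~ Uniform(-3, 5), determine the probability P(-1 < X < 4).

P(-1 < X < 4) = ∫_{-1}^{4} f(x) dx
where f(x) = \frac{1}{8}
= \frac{5}{8}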